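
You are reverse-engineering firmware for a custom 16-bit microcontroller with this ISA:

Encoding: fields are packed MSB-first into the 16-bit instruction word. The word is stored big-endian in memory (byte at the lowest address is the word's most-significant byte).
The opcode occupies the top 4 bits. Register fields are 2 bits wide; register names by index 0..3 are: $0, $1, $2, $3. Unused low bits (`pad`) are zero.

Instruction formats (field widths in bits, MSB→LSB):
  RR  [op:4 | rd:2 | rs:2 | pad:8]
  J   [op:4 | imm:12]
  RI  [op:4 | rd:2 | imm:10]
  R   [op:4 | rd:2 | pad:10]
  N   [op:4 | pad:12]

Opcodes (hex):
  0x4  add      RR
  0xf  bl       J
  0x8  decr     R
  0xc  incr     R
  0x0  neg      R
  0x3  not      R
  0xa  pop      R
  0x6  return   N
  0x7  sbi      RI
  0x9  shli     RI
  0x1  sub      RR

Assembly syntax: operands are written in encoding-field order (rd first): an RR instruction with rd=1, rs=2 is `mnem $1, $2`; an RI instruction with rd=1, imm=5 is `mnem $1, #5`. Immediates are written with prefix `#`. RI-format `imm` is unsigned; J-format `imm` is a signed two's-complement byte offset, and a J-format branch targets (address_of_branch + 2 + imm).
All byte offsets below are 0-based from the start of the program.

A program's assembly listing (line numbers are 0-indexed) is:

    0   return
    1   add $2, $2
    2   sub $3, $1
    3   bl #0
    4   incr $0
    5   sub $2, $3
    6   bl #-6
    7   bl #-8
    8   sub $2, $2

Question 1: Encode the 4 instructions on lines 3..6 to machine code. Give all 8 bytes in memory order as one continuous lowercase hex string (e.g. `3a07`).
line 3 (bl): pack op=0xf:4|imm=0:12 = 0xf000; big→ f0 00
line 4 (incr): pack op=0xc:4|rd=0:2|pad=0:10 = 0xc000; big→ c0 00
line 5 (sub): pack op=0x1:4|rd=2:2|rs=3:2|pad=0:8 = 0x1b00; big→ 1b 00
line 6 (bl): pack op=0xf:4|imm=-6:12 = 0xfffa; big→ ff fa

f000c0001b00fffa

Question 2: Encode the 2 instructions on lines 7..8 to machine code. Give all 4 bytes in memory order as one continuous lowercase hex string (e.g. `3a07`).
line 7 (bl): pack op=0xf:4|imm=-8:12 = 0xfff8; big→ ff f8
line 8 (sub): pack op=0x1:4|rd=2:2|rs=2:2|pad=0:8 = 0x1a00; big→ 1a 00

fff81a00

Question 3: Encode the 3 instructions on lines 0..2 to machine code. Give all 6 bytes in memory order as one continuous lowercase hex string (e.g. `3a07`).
60004a001d00

line 0 (return): pack op=0x6:4|pad=0:12 = 0x6000; big→ 60 00
line 1 (add): pack op=0x4:4|rd=2:2|rs=2:2|pad=0:8 = 0x4a00; big→ 4a 00
line 2 (sub): pack op=0x1:4|rd=3:2|rs=1:2|pad=0:8 = 0x1d00; big→ 1d 00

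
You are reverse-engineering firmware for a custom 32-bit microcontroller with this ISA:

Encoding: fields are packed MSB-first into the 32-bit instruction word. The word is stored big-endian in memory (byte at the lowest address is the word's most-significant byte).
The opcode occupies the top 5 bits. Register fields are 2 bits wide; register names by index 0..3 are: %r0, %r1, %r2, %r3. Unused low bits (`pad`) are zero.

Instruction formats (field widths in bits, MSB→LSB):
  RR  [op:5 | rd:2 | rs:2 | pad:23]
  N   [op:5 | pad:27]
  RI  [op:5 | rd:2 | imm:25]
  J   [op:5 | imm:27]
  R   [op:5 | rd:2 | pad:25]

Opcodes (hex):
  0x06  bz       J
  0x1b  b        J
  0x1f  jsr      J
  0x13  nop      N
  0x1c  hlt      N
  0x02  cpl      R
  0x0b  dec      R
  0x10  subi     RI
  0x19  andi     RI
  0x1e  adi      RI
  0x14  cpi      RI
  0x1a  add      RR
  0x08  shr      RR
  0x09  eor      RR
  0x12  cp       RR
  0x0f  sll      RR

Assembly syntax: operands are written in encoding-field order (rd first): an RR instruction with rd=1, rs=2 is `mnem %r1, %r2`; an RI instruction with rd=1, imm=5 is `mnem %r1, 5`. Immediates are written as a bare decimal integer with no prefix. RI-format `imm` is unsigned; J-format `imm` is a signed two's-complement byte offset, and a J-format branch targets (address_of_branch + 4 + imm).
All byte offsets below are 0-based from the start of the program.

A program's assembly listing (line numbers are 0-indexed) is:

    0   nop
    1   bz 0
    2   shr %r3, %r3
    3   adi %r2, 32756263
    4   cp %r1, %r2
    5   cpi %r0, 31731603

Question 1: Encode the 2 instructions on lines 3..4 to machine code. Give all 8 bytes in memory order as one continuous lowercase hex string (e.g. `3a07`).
f5f3d22793000000

line 3 (adi): pack op=0x1e:5|rd=2:2|imm=32756263:25 = 0xf5f3d227; big→ f5 f3 d2 27
line 4 (cp): pack op=0x12:5|rd=1:2|rs=2:2|pad=0:23 = 0x93000000; big→ 93 00 00 00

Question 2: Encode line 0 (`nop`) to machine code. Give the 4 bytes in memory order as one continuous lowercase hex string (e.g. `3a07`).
98000000

L0: nop op=0x13:5|pad=0:27 ⇒ 0x98000000 ⇒ big 98 00 00 00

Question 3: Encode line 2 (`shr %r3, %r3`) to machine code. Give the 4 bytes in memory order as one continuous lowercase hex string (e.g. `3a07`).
47800000

2. shr fields op=0x8:5|rd=3:2|rs=3:2|pad=0:23 → word 47800000h → 47 80 00 00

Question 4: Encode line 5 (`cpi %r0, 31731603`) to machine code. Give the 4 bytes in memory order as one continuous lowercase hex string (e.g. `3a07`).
line 5 (cpi): pack op=0x14:5|rd=0:2|imm=31731603:25 = 0xa1e42f93; big→ a1 e4 2f 93

a1e42f93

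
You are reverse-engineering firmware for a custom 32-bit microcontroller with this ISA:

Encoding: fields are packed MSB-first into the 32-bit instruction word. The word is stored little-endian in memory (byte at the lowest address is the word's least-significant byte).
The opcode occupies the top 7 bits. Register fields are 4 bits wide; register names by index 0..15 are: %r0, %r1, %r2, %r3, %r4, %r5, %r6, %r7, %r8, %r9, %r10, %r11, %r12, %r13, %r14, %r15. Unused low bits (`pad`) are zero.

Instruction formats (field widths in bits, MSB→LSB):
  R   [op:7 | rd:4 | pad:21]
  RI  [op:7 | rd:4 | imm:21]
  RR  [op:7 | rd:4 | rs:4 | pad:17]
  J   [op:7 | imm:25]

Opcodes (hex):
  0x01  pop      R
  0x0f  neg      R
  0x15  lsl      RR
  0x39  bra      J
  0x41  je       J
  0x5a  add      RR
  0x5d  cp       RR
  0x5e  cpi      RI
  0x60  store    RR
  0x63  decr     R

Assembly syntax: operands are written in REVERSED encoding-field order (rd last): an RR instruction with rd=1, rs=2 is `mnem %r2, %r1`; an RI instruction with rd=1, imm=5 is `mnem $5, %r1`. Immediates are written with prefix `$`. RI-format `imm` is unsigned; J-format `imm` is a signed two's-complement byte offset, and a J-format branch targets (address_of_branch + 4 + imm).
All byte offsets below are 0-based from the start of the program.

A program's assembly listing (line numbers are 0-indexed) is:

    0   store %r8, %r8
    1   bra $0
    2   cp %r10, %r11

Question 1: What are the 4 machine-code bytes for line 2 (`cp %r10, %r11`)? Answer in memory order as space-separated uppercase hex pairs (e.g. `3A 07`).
00 00 74 BB

line 2 (cp): pack op=0x5d:7|rd=11:4|rs=10:4|pad=0:17 = 0xbb740000; little→ 00 00 74 bb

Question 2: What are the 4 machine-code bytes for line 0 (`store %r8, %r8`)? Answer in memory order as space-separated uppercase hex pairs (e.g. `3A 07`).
0. store fields op=0x60:7|rd=8:4|rs=8:4|pad=0:17 → word c1100000h → 00 00 10 c1

00 00 10 C1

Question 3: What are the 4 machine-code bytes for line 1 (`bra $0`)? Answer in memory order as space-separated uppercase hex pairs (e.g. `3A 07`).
00 00 00 72

line 1 (bra): pack op=0x39:7|imm=0:25 = 0x72000000; little→ 00 00 00 72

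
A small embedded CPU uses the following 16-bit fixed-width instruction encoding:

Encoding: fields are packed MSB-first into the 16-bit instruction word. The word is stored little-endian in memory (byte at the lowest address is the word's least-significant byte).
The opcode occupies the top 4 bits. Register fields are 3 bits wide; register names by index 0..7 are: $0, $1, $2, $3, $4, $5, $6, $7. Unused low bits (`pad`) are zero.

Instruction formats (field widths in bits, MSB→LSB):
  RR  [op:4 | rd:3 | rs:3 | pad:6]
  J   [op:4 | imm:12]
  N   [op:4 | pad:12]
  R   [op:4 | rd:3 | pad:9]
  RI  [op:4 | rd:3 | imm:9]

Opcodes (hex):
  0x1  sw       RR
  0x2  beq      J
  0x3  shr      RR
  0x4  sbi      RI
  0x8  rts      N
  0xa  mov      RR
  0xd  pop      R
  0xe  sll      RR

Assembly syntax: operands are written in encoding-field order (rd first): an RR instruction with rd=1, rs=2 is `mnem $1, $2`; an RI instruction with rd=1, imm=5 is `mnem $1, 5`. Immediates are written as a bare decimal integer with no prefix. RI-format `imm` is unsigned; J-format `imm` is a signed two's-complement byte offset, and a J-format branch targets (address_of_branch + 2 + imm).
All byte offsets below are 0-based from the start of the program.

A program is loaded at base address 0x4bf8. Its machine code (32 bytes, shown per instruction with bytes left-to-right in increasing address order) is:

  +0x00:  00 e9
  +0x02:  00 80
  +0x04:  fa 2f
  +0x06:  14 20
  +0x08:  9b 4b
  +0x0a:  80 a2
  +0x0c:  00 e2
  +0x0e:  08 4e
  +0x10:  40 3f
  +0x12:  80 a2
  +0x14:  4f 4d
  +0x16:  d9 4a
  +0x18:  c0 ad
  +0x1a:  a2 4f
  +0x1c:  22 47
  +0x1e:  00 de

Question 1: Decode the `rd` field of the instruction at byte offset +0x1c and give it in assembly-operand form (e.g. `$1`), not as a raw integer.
+0x1c: 22 47 ⇒ word 0x4722 (little)
  op=0x4722>>12=0x4 ⇒ sbi (RI)
  rd: (w>>9)&0x7=0x3 → $3
  imm: (w>>0)&0x1ff=0x122 → 290

$3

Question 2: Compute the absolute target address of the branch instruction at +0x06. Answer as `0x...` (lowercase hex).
+0x06: 14 20 ⇒ word 0x2014 (little)
  op=0x2014>>12=0x2 ⇒ beq (J)
  imm: (w>>0)&0xfff=0x14 → 20
  target = base 0x4bf8 + off 0x06 + 2 + imm 20 = 0x4c14

0x4c14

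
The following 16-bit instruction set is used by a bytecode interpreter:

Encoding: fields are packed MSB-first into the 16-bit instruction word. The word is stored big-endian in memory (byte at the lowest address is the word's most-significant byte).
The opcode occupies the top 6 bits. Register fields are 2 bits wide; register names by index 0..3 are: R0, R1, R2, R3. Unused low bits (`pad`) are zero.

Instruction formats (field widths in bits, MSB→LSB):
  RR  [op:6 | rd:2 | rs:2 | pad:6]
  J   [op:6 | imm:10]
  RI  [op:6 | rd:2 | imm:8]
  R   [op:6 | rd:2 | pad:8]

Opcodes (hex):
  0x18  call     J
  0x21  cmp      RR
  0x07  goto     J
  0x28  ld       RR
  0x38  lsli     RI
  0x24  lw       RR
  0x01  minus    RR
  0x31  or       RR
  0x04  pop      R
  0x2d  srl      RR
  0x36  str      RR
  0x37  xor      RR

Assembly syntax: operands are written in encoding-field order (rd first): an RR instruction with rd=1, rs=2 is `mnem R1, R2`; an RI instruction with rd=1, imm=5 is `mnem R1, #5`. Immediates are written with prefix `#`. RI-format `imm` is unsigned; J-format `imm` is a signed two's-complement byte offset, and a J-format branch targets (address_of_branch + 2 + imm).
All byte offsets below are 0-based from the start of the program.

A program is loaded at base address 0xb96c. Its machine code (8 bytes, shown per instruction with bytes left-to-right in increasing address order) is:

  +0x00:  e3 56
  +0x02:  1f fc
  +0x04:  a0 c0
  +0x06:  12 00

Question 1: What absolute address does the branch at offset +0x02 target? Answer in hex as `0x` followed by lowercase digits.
0xb96c

off 0x02: read 1f fc as big → 0x1ffc
  top 6b → 0x7 → goto [J]
  imm: (w>>0)&0x3ff=0x3fc (s10→-4) → #-4
  target = base 0xb96c + off 0x02 + 2 + imm -4 = 0xb96c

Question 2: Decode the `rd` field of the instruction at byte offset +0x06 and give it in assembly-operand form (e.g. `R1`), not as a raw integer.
[06] 12 00 → 0x1200
  top 6b → 0x4 → pop [R]
  rd: (w>>8)&0x3=0x2 → R2

R2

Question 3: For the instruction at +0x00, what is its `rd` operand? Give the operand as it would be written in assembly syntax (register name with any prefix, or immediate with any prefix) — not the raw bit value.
off 0x00: read e3 56 as big → 0xe356
  top 6b → 0x38 → lsli [RI]
  rd: (w>>8)&0x3=0x3 → R3
  imm: (w>>0)&0xff=0x56 → #86

R3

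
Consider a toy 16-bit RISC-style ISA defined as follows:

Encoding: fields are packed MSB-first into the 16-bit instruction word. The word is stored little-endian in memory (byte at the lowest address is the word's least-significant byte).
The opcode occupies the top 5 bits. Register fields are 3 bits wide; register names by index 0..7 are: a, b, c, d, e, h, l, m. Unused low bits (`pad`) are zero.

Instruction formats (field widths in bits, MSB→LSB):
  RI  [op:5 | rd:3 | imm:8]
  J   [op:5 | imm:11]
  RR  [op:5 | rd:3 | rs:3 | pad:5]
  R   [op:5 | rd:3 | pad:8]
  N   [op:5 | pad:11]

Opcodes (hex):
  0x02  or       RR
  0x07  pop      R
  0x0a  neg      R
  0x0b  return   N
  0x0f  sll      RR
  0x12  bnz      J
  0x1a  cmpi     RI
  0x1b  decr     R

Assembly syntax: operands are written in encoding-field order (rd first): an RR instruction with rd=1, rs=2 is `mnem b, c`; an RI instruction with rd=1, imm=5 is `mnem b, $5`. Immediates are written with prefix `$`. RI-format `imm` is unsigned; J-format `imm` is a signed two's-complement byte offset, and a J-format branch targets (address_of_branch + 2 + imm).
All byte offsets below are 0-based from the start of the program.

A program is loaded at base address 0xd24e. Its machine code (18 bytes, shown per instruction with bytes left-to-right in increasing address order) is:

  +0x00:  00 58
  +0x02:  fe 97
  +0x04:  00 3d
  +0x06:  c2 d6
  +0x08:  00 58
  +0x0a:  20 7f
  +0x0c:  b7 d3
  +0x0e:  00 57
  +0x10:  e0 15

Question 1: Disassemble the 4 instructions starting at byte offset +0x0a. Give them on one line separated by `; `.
sll m, b; cmpi d, $183; neg m; or h, m

@+0a  little-endian(20 7f) = 0x7f20
  op=0x7f20>>11=0xf ⇒ sll (RR)
  rd@[10:8]=0x7 ⇒ m
  rs@[7:5]=0x1 ⇒ b
@+0c  little-endian(b7 d3) = 0xd3b7
  op=0xd3b7>>11=0x1a ⇒ cmpi (RI)
  rd@[10:8]=0x3 ⇒ d
  imm@[7:0]=0xb7 ⇒ $183
@+0e  little-endian(00 57) = 0x5700
  op=0x5700>>11=0xa ⇒ neg (R)
  rd@[10:8]=0x7 ⇒ m
@+10  little-endian(e0 15) = 0x15e0
  op=0x15e0>>11=0x2 ⇒ or (RR)
  rd@[10:8]=0x5 ⇒ h
  rs@[7:5]=0x7 ⇒ m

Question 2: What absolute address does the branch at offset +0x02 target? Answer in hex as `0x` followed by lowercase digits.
@+02  little-endian(fe 97) = 0x97fe
  top 5b → 0x12 → bnz [J]
  imm@[10:0]=0x7fe (s11→-2) ⇒ $-2
  target = base 0xd24e + off 0x02 + 2 + imm -2 = 0xd250

0xd250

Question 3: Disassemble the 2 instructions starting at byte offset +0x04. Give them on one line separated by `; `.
@+04  little-endian(00 3d) = 0x3d00
  opcode bits[15:11]=0x7: pop/R
  rd: (w>>8)&0x7=0x5 → h
@+06  little-endian(c2 d6) = 0xd6c2
  opcode bits[15:11]=0x1a: cmpi/RI
  rd: (w>>8)&0x7=0x6 → l
  imm: (w>>0)&0xff=0xc2 → $194

pop h; cmpi l, $194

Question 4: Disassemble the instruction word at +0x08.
off 0x08: read 00 58 as little → 0x5800
  top 5b → 0xb → return [N]

return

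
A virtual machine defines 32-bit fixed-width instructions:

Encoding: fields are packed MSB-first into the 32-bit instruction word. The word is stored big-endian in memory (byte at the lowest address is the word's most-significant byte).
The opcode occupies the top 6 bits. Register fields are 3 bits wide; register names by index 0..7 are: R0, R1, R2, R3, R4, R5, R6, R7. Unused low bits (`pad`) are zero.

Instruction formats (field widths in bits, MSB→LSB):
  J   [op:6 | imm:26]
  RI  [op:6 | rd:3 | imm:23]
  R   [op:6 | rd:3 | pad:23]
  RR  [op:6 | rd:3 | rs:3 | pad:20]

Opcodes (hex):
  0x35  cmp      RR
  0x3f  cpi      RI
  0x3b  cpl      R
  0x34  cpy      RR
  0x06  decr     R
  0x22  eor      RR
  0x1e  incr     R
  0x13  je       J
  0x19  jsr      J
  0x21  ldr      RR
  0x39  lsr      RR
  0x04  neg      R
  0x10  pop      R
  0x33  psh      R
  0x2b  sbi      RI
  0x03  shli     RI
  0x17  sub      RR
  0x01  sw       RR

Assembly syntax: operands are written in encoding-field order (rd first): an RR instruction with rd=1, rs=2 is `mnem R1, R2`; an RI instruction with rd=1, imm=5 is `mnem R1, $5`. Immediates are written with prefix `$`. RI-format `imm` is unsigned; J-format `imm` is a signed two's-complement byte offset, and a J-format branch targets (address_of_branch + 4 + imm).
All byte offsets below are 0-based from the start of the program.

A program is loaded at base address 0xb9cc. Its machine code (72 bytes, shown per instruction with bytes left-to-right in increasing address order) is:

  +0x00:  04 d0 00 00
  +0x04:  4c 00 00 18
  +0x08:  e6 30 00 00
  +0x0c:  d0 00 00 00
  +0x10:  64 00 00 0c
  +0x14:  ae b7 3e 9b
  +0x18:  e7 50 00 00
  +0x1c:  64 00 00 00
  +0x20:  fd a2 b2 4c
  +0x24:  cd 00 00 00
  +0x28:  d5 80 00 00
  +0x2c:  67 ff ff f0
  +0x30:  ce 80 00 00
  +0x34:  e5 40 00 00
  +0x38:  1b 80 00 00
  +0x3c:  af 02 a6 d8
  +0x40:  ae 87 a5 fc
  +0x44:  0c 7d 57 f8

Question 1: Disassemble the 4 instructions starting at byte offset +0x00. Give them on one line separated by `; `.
sw R1, R5; je $24; lsr R4, R3; cpy R0, R0

off 0x00: read 04 d0 00 00 as big → 0x04d00000
  opcode bits[31:26]=0x1: sw/RR
  [25:23] rd=1 = R1
  [22:20] rs=5 = R5
off 0x04: read 4c 00 00 18 as big → 0x4c000018
  opcode bits[31:26]=0x13: je/J
  [25:0] imm=24 = $24
off 0x08: read e6 30 00 00 as big → 0xe6300000
  opcode bits[31:26]=0x39: lsr/RR
  [25:23] rd=4 = R4
  [22:20] rs=3 = R3
off 0x0c: read d0 00 00 00 as big → 0xd0000000
  opcode bits[31:26]=0x34: cpy/RR
  [25:23] rd=0 = R0
  [22:20] rs=0 = R0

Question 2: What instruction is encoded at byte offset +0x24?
+0x24: cd 00 00 00 ⇒ word 0xcd000000 (big)
  op=0xcd000000>>26=0x33 ⇒ psh (R)
  rd: (w>>23)&0x7=0x2 → R2

psh R2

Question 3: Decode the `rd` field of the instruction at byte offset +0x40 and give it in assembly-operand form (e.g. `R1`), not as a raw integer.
R5

off 0x40: read ae 87 a5 fc as big → 0xae87a5fc
  opcode bits[31:26]=0x2b: sbi/RI
  rd@[25:23]=0x5 ⇒ R5
  imm@[22:0]=0x7a5fc ⇒ $501244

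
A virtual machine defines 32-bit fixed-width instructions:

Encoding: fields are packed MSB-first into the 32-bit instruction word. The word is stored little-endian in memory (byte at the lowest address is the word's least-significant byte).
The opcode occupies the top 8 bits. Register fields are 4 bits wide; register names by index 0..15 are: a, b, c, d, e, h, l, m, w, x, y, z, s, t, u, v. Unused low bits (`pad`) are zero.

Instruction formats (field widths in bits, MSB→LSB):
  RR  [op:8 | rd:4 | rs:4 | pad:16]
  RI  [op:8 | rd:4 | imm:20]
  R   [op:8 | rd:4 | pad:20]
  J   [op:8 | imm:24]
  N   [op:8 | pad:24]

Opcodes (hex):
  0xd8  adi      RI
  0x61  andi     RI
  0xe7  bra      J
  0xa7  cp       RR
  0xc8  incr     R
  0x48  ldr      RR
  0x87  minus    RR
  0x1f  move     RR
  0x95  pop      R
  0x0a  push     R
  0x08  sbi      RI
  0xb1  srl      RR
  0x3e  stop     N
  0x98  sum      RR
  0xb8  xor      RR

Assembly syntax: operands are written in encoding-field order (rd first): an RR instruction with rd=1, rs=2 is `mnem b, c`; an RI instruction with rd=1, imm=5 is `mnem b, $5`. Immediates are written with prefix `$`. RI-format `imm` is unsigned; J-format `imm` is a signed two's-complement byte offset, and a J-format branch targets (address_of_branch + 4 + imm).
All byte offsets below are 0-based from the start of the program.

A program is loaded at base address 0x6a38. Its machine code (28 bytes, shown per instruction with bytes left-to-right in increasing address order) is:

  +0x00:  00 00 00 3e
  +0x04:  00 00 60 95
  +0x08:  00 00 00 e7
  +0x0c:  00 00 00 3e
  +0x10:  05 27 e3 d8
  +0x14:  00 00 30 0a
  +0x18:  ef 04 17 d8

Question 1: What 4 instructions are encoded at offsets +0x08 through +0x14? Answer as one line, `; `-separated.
off 0x08: read 00 00 00 e7 as little → 0xe7000000
  top 8b → 0xe7 → bra [J]
  imm: (w>>0)&0xffffff=0x0 → $0
off 0x0c: read 00 00 00 3e as little → 0x3e000000
  top 8b → 0x3e → stop [N]
off 0x10: read 05 27 e3 d8 as little → 0xd8e32705
  top 8b → 0xd8 → adi [RI]
  rd: (w>>20)&0xf=0xe → u
  imm: (w>>0)&0xfffff=0x32705 → $206597
off 0x14: read 00 00 30 0a as little → 0x0a300000
  top 8b → 0xa → push [R]
  rd: (w>>20)&0xf=0x3 → d

bra $0; stop; adi u, $206597; push d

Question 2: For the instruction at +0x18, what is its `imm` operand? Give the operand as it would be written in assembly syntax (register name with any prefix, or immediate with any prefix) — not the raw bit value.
@+18  little-endian(ef 04 17 d8) = 0xd81704ef
  top 8b → 0xd8 → adi [RI]
  [23:20] rd=1 = b
  [19:0] imm=460015 = $460015

$460015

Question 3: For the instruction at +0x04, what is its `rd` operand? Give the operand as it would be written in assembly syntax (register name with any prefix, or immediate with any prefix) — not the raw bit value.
l

+0x04: 00 00 60 95 ⇒ word 0x95600000 (little)
  opcode bits[31:24]=0x95: pop/R
  [23:20] rd=6 = l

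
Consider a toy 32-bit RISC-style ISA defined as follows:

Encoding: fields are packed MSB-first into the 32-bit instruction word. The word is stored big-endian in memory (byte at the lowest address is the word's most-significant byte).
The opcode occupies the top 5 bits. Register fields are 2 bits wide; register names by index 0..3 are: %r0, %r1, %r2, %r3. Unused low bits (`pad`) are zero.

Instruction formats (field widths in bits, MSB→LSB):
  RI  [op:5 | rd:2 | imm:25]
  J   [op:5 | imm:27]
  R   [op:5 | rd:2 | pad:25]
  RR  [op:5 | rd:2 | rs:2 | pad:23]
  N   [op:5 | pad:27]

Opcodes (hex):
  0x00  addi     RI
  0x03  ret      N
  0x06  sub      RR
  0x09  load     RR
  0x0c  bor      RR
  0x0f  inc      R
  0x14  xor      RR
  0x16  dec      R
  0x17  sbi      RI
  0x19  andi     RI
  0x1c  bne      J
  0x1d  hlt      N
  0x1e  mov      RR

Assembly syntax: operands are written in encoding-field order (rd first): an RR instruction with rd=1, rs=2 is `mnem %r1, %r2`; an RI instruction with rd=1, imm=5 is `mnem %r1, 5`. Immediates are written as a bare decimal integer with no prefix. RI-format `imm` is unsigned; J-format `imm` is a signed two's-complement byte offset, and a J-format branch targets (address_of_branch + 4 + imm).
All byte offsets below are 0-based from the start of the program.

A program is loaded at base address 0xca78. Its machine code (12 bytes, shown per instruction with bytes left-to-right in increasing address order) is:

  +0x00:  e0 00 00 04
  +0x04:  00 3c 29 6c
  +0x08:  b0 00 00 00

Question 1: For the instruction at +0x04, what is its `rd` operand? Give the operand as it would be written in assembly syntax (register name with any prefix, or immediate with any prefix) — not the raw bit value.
off 0x04: read 00 3c 29 6c as big → 0x003c296c
  opcode bits[31:27]=0x0: addi/RI
  rd: (w>>25)&0x3=0x0 → %r0
  imm: (w>>0)&0x1ffffff=0x3c296c → 3942764

%r0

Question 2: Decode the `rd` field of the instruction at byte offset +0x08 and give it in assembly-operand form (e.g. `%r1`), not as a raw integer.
%r0

@+08  big-endian(b0 00 00 00) = 0xb0000000
  op=0xb0000000>>27=0x16 ⇒ dec (R)
  rd: (w>>25)&0x3=0x0 → %r0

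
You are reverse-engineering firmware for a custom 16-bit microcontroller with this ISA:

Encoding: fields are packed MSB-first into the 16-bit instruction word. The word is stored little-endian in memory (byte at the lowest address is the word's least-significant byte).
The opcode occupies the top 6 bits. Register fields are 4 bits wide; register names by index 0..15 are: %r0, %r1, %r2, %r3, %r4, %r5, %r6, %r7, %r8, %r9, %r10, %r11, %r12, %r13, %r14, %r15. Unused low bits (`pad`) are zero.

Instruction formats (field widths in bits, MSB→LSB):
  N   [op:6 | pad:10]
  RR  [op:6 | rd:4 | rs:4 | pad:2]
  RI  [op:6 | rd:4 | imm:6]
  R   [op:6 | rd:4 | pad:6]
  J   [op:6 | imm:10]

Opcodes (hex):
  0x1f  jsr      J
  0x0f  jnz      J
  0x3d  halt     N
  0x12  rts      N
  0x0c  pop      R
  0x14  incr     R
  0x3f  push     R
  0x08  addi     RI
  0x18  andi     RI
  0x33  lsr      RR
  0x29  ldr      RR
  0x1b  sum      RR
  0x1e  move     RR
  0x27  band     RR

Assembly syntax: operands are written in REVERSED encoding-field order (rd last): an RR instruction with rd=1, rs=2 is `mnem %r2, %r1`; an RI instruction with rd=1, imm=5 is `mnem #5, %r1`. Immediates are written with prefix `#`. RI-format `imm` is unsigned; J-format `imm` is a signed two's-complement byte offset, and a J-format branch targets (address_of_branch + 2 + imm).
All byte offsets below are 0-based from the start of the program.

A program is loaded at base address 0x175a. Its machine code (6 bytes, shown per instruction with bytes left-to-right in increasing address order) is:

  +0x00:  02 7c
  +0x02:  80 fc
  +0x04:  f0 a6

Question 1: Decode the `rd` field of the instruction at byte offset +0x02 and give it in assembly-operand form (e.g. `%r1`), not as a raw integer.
+0x02: 80 fc ⇒ word 0xfc80 (little)
  op=0xfc80>>10=0x3f ⇒ push (R)
  rd@[9:6]=0x2 ⇒ %r2

%r2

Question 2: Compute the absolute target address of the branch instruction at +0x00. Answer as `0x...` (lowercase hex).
0x175e

off 0x00: read 02 7c as little → 0x7c02
  opcode bits[15:10]=0x1f: jsr/J
  imm: (w>>0)&0x3ff=0x2 → #2
  target = base 0x175a + off 0x00 + 2 + imm 2 = 0x175e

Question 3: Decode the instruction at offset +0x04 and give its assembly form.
off 0x04: read f0 a6 as little → 0xa6f0
  top 6b → 0x29 → ldr [RR]
  [9:6] rd=11 = %r11
  [5:2] rs=12 = %r12

ldr %r12, %r11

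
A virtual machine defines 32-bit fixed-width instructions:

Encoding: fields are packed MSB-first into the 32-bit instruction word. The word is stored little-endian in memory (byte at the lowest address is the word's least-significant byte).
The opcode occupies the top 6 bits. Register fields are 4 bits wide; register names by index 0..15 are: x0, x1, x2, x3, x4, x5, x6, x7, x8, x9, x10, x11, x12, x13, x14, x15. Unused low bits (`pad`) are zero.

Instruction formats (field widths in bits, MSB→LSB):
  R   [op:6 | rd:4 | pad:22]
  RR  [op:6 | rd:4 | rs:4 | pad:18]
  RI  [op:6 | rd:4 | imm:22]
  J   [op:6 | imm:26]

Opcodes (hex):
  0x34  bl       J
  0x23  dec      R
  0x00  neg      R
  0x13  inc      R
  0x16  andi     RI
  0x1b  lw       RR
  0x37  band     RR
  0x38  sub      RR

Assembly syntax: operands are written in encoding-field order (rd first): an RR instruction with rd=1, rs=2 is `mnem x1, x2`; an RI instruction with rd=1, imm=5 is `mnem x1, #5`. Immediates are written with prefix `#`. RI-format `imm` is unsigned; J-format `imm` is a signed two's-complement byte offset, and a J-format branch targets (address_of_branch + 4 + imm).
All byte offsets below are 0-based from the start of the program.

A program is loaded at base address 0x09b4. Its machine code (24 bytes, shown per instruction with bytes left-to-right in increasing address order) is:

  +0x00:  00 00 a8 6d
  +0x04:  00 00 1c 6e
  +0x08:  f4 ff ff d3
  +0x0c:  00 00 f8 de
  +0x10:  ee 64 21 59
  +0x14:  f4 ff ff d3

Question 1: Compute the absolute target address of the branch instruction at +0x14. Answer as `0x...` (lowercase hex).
0x09c0

[14] f4 ff ff d3 → 0xd3fffff4
  top 6b → 0x34 → bl [J]
  [25:0] imm=67108852 (s26→-12) = #-12
  target = base 0x09b4 + off 0x14 + 4 + imm -12 = 0x09c0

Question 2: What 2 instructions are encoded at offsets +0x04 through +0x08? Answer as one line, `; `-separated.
lw x8, x7; bl #-12

[04] 00 00 1c 6e → 0x6e1c0000
  top 6b → 0x1b → lw [RR]
  rd: (w>>22)&0xf=0x8 → x8
  rs: (w>>18)&0xf=0x7 → x7
[08] f4 ff ff d3 → 0xd3fffff4
  top 6b → 0x34 → bl [J]
  imm: (w>>0)&0x3ffffff=0x3fffff4 (s26→-12) → #-12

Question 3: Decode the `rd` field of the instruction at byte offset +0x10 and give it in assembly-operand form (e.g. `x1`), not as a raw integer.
[10] ee 64 21 59 → 0x592164ee
  opcode bits[31:26]=0x16: andi/RI
  rd@[25:22]=0x4 ⇒ x4
  imm@[21:0]=0x2164ee ⇒ #2188526

x4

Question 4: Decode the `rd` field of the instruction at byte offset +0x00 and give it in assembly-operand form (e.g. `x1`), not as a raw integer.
x6

off 0x00: read 00 00 a8 6d as little → 0x6da80000
  opcode bits[31:26]=0x1b: lw/RR
  [25:22] rd=6 = x6
  [21:18] rs=10 = x10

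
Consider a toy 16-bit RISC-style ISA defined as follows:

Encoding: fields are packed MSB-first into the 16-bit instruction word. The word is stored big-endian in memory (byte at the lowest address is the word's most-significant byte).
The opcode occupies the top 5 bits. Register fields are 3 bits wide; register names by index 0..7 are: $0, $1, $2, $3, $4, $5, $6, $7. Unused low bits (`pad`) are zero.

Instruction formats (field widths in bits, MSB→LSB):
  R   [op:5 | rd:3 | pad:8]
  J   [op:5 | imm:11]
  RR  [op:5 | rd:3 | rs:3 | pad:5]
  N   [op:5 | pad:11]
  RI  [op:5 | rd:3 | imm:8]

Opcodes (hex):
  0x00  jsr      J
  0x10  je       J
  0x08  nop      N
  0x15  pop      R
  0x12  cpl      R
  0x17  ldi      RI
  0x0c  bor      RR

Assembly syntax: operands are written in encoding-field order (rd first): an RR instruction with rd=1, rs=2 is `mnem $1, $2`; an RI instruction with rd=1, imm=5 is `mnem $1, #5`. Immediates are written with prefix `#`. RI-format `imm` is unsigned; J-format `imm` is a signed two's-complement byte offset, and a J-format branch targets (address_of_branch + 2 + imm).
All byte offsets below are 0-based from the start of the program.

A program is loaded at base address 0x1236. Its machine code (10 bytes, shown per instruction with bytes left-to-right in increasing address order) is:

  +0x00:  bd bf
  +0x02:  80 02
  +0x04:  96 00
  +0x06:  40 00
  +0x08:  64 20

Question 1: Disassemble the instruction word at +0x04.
+0x04: 96 00 ⇒ word 0x9600 (big)
  top 5b → 0x12 → cpl [R]
  [10:8] rd=6 = $6

cpl $6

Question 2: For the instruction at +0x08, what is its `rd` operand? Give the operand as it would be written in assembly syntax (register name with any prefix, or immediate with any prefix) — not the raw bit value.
@+08  big-endian(64 20) = 0x6420
  top 5b → 0xc → bor [RR]
  rd@[10:8]=0x4 ⇒ $4
  rs@[7:5]=0x1 ⇒ $1

$4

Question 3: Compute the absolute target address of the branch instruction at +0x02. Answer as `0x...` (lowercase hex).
off 0x02: read 80 02 as big → 0x8002
  op=0x8002>>11=0x10 ⇒ je (J)
  [10:0] imm=2 = #2
  target = base 0x1236 + off 0x02 + 2 + imm 2 = 0x123c

0x123c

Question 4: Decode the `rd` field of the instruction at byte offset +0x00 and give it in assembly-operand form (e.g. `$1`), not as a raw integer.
$5

off 0x00: read bd bf as big → 0xbdbf
  top 5b → 0x17 → ldi [RI]
  rd: (w>>8)&0x7=0x5 → $5
  imm: (w>>0)&0xff=0xbf → #191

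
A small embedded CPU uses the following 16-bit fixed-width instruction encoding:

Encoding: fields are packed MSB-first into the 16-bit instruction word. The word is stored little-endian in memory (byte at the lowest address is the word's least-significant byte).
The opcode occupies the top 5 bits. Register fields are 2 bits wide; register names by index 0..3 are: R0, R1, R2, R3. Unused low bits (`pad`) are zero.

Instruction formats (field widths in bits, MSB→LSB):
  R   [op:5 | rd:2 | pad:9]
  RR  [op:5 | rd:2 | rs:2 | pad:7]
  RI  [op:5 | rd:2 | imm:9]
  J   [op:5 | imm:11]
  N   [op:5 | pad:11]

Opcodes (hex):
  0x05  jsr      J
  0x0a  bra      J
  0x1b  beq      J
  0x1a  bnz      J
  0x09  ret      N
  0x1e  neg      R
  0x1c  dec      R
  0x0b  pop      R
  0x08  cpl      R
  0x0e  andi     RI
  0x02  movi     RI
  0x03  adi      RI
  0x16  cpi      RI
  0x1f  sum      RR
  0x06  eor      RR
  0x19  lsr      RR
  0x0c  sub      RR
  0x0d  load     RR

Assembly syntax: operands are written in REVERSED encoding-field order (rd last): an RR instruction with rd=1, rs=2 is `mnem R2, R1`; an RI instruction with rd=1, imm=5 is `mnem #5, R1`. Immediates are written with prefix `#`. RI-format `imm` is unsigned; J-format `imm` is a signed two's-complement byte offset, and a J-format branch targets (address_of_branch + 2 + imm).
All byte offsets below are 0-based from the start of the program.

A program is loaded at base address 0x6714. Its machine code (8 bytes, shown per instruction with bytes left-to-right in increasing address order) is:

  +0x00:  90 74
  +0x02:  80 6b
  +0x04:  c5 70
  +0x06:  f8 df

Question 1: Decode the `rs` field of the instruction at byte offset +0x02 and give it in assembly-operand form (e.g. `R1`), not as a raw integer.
+0x02: 80 6b ⇒ word 0x6b80 (little)
  top 5b → 0xd → load [RR]
  [10:9] rd=1 = R1
  [8:7] rs=3 = R3

R3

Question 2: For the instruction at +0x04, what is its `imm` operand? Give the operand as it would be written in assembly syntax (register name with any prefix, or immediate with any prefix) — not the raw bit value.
#197

[04] c5 70 → 0x70c5
  opcode bits[15:11]=0xe: andi/RI
  rd@[10:9]=0x0 ⇒ R0
  imm@[8:0]=0xc5 ⇒ #197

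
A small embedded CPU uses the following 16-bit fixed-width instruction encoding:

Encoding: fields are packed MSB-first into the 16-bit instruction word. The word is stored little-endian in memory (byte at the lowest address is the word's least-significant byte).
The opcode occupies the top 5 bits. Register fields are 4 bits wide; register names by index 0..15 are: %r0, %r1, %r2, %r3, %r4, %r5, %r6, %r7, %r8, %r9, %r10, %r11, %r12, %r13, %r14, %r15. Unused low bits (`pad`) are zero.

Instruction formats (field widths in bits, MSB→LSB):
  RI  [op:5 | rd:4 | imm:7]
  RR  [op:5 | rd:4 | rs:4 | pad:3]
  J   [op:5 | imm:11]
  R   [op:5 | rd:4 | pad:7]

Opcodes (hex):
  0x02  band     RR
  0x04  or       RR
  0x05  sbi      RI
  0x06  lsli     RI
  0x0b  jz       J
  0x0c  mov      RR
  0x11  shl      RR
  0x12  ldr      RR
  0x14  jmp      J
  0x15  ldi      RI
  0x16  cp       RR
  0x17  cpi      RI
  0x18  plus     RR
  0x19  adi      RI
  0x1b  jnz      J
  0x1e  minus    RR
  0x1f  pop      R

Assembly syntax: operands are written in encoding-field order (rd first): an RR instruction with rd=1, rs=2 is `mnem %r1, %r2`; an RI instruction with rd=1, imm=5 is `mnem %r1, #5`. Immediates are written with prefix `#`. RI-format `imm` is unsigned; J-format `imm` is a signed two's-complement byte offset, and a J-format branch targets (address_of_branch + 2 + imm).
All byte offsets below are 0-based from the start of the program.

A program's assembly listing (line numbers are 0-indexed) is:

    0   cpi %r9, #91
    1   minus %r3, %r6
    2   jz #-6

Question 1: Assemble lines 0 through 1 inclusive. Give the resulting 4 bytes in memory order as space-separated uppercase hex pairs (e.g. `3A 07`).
0. cpi fields op=0x17:5|rd=9:4|imm=91:7 → word bcdbh → db bc
1. minus fields op=0x1e:5|rd=3:4|rs=6:4|pad=0:3 → word f1b0h → b0 f1

DB BC B0 F1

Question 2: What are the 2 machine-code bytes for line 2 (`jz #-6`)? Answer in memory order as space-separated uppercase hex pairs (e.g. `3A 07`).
L2: jz op=0xb:5|imm=-6:11 ⇒ 0x5ffa ⇒ little fa 5f

FA 5F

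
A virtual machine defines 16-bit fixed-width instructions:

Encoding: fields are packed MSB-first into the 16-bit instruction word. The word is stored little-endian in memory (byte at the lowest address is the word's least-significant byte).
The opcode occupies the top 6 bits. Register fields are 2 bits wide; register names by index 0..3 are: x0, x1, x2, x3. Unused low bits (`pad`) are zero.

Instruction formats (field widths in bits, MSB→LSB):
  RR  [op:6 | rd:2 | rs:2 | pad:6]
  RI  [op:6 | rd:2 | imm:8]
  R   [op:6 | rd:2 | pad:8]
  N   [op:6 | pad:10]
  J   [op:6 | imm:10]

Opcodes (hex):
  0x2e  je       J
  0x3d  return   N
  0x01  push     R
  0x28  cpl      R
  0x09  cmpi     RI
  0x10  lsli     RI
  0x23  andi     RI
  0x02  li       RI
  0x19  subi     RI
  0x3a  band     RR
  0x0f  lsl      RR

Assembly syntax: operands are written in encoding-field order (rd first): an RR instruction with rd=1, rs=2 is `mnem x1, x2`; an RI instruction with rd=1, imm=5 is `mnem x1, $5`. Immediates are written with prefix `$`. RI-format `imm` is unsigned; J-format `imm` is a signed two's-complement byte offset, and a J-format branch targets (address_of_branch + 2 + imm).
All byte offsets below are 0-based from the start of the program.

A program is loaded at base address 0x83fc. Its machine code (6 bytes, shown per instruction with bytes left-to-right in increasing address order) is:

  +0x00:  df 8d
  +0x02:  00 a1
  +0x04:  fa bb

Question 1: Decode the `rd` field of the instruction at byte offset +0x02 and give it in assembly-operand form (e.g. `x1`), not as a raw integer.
@+02  little-endian(00 a1) = 0xa100
  top 6b → 0x28 → cpl [R]
  [9:8] rd=1 = x1

x1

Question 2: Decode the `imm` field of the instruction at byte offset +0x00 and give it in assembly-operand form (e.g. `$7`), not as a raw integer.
off 0x00: read df 8d as little → 0x8ddf
  opcode bits[15:10]=0x23: andi/RI
  [9:8] rd=1 = x1
  [7:0] imm=223 = $223

$223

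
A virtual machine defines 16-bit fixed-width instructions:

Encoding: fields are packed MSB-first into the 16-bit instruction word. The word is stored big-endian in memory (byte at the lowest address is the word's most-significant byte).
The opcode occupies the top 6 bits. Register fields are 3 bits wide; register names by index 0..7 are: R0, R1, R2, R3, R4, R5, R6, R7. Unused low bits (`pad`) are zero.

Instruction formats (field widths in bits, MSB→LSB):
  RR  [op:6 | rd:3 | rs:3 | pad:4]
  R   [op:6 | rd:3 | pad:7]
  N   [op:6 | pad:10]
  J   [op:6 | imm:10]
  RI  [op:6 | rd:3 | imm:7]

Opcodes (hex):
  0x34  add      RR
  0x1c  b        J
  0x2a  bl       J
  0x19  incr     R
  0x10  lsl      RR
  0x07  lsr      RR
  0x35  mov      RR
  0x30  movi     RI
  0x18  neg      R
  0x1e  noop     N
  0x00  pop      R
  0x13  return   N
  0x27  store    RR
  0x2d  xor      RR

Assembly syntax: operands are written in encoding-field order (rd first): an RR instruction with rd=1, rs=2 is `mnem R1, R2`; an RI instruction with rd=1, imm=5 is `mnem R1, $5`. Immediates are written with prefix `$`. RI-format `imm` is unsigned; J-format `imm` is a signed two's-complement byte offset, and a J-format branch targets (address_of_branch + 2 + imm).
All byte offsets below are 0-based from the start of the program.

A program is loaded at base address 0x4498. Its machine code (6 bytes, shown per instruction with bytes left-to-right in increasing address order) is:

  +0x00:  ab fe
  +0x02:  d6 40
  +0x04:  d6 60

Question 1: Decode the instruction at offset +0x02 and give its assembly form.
off 0x02: read d6 40 as big → 0xd640
  op=0xd640>>10=0x35 ⇒ mov (RR)
  [9:7] rd=4 = R4
  [6:4] rs=4 = R4

mov R4, R4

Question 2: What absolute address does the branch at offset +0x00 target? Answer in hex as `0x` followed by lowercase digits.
off 0x00: read ab fe as big → 0xabfe
  top 6b → 0x2a → bl [J]
  imm@[9:0]=0x3fe (s10→-2) ⇒ $-2
  target = base 0x4498 + off 0x00 + 2 + imm -2 = 0x4498

0x4498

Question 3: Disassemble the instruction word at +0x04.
+0x04: d6 60 ⇒ word 0xd660 (big)
  op=0xd660>>10=0x35 ⇒ mov (RR)
  rd@[9:7]=0x4 ⇒ R4
  rs@[6:4]=0x6 ⇒ R6

mov R4, R6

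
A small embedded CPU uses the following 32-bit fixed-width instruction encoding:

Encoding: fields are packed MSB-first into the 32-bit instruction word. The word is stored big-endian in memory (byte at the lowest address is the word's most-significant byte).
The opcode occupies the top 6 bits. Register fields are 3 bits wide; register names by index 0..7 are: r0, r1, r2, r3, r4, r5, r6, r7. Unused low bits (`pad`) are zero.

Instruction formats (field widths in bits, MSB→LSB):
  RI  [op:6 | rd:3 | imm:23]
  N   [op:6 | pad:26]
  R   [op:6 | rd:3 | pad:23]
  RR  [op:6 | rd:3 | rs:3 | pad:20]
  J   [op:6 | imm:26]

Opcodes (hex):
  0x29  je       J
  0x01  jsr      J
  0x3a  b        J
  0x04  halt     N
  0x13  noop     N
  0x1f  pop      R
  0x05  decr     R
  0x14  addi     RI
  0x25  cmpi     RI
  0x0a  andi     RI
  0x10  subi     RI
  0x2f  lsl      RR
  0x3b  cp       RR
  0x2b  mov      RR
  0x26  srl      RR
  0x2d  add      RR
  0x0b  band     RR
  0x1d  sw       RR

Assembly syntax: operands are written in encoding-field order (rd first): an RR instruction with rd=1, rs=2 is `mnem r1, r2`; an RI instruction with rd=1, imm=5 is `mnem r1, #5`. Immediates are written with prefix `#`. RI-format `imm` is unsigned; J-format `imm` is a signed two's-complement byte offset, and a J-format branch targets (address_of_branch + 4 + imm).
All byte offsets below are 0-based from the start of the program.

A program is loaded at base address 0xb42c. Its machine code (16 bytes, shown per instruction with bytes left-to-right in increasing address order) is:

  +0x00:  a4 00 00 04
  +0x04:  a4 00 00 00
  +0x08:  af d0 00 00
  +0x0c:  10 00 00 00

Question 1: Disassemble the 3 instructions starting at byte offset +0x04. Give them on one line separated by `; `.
je #0; mov r7, r5; halt

+0x04: a4 00 00 00 ⇒ word 0xa4000000 (big)
  op=0xa4000000>>26=0x29 ⇒ je (J)
  imm@[25:0]=0x0 ⇒ #0
+0x08: af d0 00 00 ⇒ word 0xafd00000 (big)
  op=0xafd00000>>26=0x2b ⇒ mov (RR)
  rd@[25:23]=0x7 ⇒ r7
  rs@[22:20]=0x5 ⇒ r5
+0x0c: 10 00 00 00 ⇒ word 0x10000000 (big)
  op=0x10000000>>26=0x4 ⇒ halt (N)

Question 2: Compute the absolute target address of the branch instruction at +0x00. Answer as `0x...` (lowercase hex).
0xb434

@+00  big-endian(a4 00 00 04) = 0xa4000004
  top 6b → 0x29 → je [J]
  imm@[25:0]=0x4 ⇒ #4
  target = base 0xb42c + off 0x00 + 4 + imm 4 = 0xb434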